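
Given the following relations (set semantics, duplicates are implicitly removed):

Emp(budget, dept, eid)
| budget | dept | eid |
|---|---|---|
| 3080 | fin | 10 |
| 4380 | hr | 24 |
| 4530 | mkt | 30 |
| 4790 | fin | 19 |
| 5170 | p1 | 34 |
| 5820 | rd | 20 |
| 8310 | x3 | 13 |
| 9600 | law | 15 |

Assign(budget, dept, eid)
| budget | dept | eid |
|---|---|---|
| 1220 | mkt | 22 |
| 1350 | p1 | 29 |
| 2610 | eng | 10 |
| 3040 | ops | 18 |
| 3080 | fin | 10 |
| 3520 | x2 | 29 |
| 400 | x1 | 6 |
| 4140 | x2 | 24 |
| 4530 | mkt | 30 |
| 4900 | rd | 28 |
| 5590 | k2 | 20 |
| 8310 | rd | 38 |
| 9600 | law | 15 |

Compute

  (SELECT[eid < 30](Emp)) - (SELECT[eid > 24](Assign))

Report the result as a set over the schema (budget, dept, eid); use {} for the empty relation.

{(3080, fin, 10), (4380, hr, 24), (4790, fin, 19), (5820, rd, 20), (8310, x3, 13), (9600, law, 15)}

Selection eid < 30: {(3080, fin, 10), (4380, hr, 24), (4790, fin, 19), (5820, rd, 20), (8310, x3, 13), (9600, law, 15)}
Selection eid > 24: {(1350, p1, 29), (3520, x2, 29), (4530, mkt, 30), (4900, rd, 28), (8310, rd, 38)}
Taking the difference: {(3080, fin, 10), (4380, hr, 24), (4790, fin, 19), (5820, rd, 20), (8310, x3, 13), (9600, law, 15)}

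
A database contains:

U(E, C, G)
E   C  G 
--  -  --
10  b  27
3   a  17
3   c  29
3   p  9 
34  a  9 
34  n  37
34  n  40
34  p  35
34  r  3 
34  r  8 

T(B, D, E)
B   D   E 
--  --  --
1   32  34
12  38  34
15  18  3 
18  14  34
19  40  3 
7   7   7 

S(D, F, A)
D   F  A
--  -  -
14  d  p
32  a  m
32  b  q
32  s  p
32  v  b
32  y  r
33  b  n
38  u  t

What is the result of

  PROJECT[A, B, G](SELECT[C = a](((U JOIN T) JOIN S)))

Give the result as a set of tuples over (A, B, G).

{(b, 1, 9), (m, 1, 9), (p, 1, 9), (p, 18, 9), (q, 1, 9), (r, 1, 9), (t, 12, 9)}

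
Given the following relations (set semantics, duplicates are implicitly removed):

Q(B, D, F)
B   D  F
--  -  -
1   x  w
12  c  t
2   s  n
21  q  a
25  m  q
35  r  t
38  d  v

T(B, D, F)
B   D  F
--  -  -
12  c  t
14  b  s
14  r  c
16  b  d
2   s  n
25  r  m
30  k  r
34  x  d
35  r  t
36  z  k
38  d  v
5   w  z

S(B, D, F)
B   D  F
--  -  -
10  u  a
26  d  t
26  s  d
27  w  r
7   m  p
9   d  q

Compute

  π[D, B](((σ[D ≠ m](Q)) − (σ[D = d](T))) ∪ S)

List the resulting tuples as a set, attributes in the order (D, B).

σ[D ≠ m]: keep tuples satisfying D ≠ m → {(1, x, w), (12, c, t), (2, s, n), (21, q, a), (35, r, t), (38, d, v)}
σ[D = d]: keep tuples satisfying D = d → {(38, d, v)}
Taking the difference: {(1, x, w), (12, c, t), (2, s, n), (21, q, a), (35, r, t)}
Taking the union: {(1, x, w), (10, u, a), (12, c, t), (2, s, n), (21, q, a), (26, d, t), (26, s, d), (27, w, r), (35, r, t), (7, m, p), (9, d, q)}
π[D, B]: project onto (D, B) → {(c, 12), (d, 26), (d, 9), (m, 7), (q, 21), (r, 35), (s, 2), (s, 26), (u, 10), (w, 27), (x, 1)}

{(c, 12), (d, 26), (d, 9), (m, 7), (q, 21), (r, 35), (s, 2), (s, 26), (u, 10), (w, 27), (x, 1)}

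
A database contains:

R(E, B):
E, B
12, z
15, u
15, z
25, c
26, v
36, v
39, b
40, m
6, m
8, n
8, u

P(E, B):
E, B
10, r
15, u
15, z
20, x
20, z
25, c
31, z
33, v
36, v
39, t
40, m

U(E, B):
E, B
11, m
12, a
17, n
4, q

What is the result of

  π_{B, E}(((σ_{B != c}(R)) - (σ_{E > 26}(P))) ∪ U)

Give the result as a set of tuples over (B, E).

Apply σ_{B != c}; surviving tuples: {(12, z), (15, u), (15, z), (26, v), (36, v), (39, b), (40, m), (6, m), (8, n), (8, u)}
Apply σ_{E > 26}; surviving tuples: {(31, z), (33, v), (36, v), (39, t), (40, m)}
Taking the difference: {(12, z), (15, u), (15, z), (26, v), (39, b), (6, m), (8, n), (8, u)}
Taking the union: {(11, m), (12, a), (12, z), (15, u), (15, z), (17, n), (26, v), (39, b), (4, q), (6, m), (8, n), (8, u)}
Projecting to B, E: {(a, 12), (b, 39), (m, 11), (m, 6), (n, 17), (n, 8), (q, 4), (u, 15), (u, 8), (v, 26), (z, 12), (z, 15)}

{(a, 12), (b, 39), (m, 11), (m, 6), (n, 17), (n, 8), (q, 4), (u, 15), (u, 8), (v, 26), (z, 12), (z, 15)}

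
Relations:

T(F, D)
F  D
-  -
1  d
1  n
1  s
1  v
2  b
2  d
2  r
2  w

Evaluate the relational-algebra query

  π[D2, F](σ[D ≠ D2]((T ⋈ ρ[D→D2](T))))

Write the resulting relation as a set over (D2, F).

{(b, 2), (d, 1), (d, 2), (n, 1), (r, 2), (s, 1), (v, 1), (w, 2)}

ρ[D→D2]: schema becomes (F, D2); tuples unchanged.
Natural join on F: {(1, d, d), (1, d, n), (1, d, s), (1, d, v), (1, n, d), (1, n, n), (1, n, s), (1, n, v), (1, s, d), (1, s, n), (1, s, s), (1, s, v), (1, v, d), (1, v, n), (1, v, s), (1, v, v), (2, b, b), (2, b, d), (2, b, r), (2, b, w), (2, d, b), (2, d, d), (2, d, r), (2, d, w), (2, r, b), (2, r, d), (2, r, r), (2, r, w), (2, w, b), (2, w, d), (2, w, r), (2, w, w)}
Filtering on D ≠ D2 leaves {(1, d, n), (1, d, s), (1, d, v), (1, n, d), (1, n, s), (1, n, v), (1, s, d), (1, s, n), (1, s, v), (1, v, d), (1, v, n), (1, v, s), (2, b, d), (2, b, r), (2, b, w), (2, d, b), (2, d, r), (2, d, w), (2, r, b), (2, r, d), (2, r, w), (2, w, b), (2, w, d), (2, w, r)}.
π_{D2, F} gives {(b, 2), (d, 1), (d, 2), (n, 1), (r, 2), (s, 1), (v, 1), (w, 2)} (16 duplicate(s) eliminated).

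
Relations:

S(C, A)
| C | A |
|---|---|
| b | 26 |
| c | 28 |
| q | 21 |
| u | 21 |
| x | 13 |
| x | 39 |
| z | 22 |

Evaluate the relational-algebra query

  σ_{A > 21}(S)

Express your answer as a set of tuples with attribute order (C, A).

{(b, 26), (c, 28), (x, 39), (z, 22)}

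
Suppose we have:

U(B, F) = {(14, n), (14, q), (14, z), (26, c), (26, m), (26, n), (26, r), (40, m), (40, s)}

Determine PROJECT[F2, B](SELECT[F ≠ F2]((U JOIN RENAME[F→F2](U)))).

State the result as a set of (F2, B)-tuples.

ρ[F→F2]: schema becomes (B, F2); tuples unchanged.
Joining U and RENAME[F→F2](U) on B yields {(14, n, n), (14, n, q), (14, n, z), (14, q, n), (14, q, q), (14, q, z), (14, z, n), (14, z, q), (14, z, z), (26, c, c), (26, c, m), (26, c, n), (26, c, r), (26, m, c), (26, m, m), (26, m, n), (26, m, r), (26, n, c), (26, n, m), (26, n, n), (26, n, r), (26, r, c), (26, r, m), (26, r, n), (26, r, r), (40, m, m), (40, m, s), (40, s, m), (40, s, s)}.
Filtering on F ≠ F2 leaves {(14, n, q), (14, n, z), (14, q, n), (14, q, z), (14, z, n), (14, z, q), (26, c, m), (26, c, n), (26, c, r), (26, m, c), (26, m, n), (26, m, r), (26, n, c), (26, n, m), (26, n, r), (26, r, c), (26, r, m), (26, r, n), (40, m, s), (40, s, m)}.
Keep only column(s) F2, B (11 duplicate(s) eliminated): {(c, 26), (m, 26), (m, 40), (n, 14), (n, 26), (q, 14), (r, 26), (s, 40), (z, 14)}

{(c, 26), (m, 26), (m, 40), (n, 14), (n, 26), (q, 14), (r, 26), (s, 40), (z, 14)}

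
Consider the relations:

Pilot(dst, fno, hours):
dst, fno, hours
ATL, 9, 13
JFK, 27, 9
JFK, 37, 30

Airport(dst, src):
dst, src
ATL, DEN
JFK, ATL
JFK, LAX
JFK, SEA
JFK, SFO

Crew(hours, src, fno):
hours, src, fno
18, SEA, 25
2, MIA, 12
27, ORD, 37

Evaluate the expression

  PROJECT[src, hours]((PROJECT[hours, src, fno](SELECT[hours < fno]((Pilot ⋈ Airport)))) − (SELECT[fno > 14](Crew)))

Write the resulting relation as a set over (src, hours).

Joining Pilot and Airport on dst yields {(ATL, 9, 13, DEN), (JFK, 27, 9, ATL), (JFK, 27, 9, LAX), (JFK, 27, 9, SEA), (JFK, 27, 9, SFO), (JFK, 37, 30, ATL), (JFK, 37, 30, LAX), (JFK, 37, 30, SEA), (JFK, 37, 30, SFO)}.
Apply σ_{hours < fno}; surviving tuples: {(JFK, 27, 9, ATL), (JFK, 27, 9, LAX), (JFK, 27, 9, SEA), (JFK, 27, 9, SFO), (JFK, 37, 30, ATL), (JFK, 37, 30, LAX), (JFK, 37, 30, SEA), (JFK, 37, 30, SFO)}
Keep only column(s) hours, src, fno: {(30, ATL, 37), (30, LAX, 37), (30, SEA, 37), (30, SFO, 37), (9, ATL, 27), (9, LAX, 27), (9, SEA, 27), (9, SFO, 27)}
Apply σ_{fno > 14}; surviving tuples: {(18, SEA, 25), (27, ORD, 37)}
Set difference of the two operands is {(30, ATL, 37), (30, LAX, 37), (30, SEA, 37), (30, SFO, 37), (9, ATL, 27), (9, LAX, 27), (9, SEA, 27), (9, SFO, 27)}.
Keep only column(s) src, hours: {(ATL, 30), (ATL, 9), (LAX, 30), (LAX, 9), (SEA, 30), (SEA, 9), (SFO, 30), (SFO, 9)}

{(ATL, 30), (ATL, 9), (LAX, 30), (LAX, 9), (SEA, 30), (SEA, 9), (SFO, 30), (SFO, 9)}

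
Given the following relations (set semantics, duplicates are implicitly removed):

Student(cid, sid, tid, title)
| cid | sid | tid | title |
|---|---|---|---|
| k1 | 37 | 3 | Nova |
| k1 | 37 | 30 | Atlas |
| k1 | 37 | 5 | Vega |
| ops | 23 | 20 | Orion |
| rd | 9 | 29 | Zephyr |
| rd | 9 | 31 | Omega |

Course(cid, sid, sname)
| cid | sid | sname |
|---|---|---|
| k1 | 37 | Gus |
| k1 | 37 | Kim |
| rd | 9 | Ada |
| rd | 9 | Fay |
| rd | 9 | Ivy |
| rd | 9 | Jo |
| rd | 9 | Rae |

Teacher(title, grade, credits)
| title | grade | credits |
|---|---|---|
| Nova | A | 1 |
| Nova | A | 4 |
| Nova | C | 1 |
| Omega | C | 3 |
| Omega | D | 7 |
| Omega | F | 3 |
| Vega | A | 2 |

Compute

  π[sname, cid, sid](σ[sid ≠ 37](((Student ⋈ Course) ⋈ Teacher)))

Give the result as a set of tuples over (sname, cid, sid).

Natural join on cid, sid: {(k1, 37, 3, Nova, Gus), (k1, 37, 3, Nova, Kim), (k1, 37, 30, Atlas, Gus), (k1, 37, 30, Atlas, Kim), (k1, 37, 5, Vega, Gus), (k1, 37, 5, Vega, Kim), (rd, 9, 29, Zephyr, Ada), (rd, 9, 29, Zephyr, Fay), (rd, 9, 29, Zephyr, Ivy), (rd, 9, 29, Zephyr, Jo), (rd, 9, 29, Zephyr, Rae), (rd, 9, 31, Omega, Ada), (rd, 9, 31, Omega, Fay), (rd, 9, 31, Omega, Ivy), (rd, 9, 31, Omega, Jo), (rd, 9, 31, Omega, Rae)}
Natural join on title: {(k1, 37, 3, Nova, Gus, A, 1), (k1, 37, 3, Nova, Gus, A, 4), (k1, 37, 3, Nova, Gus, C, 1), (k1, 37, 3, Nova, Kim, A, 1), (k1, 37, 3, Nova, Kim, A, 4), (k1, 37, 3, Nova, Kim, C, 1), (k1, 37, 5, Vega, Gus, A, 2), (k1, 37, 5, Vega, Kim, A, 2), (rd, 9, 31, Omega, Ada, C, 3), (rd, 9, 31, Omega, Ada, D, 7), (rd, 9, 31, Omega, Ada, F, 3), (rd, 9, 31, Omega, Fay, C, 3), (rd, 9, 31, Omega, Fay, D, 7), (rd, 9, 31, Omega, Fay, F, 3), (rd, 9, 31, Omega, Ivy, C, 3), (rd, 9, 31, Omega, Ivy, D, 7), (rd, 9, 31, Omega, Ivy, F, 3), (rd, 9, 31, Omega, Jo, C, 3), (rd, 9, 31, Omega, Jo, D, 7), (rd, 9, 31, Omega, Jo, F, 3), (rd, 9, 31, Omega, Rae, C, 3), (rd, 9, 31, Omega, Rae, D, 7), (rd, 9, 31, Omega, Rae, F, 3)}
σ[sid ≠ 37]: keep tuples satisfying sid ≠ 37 → {(rd, 9, 31, Omega, Ada, C, 3), (rd, 9, 31, Omega, Ada, D, 7), (rd, 9, 31, Omega, Ada, F, 3), (rd, 9, 31, Omega, Fay, C, 3), (rd, 9, 31, Omega, Fay, D, 7), (rd, 9, 31, Omega, Fay, F, 3), (rd, 9, 31, Omega, Ivy, C, 3), (rd, 9, 31, Omega, Ivy, D, 7), (rd, 9, 31, Omega, Ivy, F, 3), (rd, 9, 31, Omega, Jo, C, 3), (rd, 9, 31, Omega, Jo, D, 7), (rd, 9, 31, Omega, Jo, F, 3), (rd, 9, 31, Omega, Rae, C, 3), (rd, 9, 31, Omega, Rae, D, 7), (rd, 9, 31, Omega, Rae, F, 3)}
Projecting to sname, cid, sid (10 duplicate(s) eliminated): {(Ada, rd, 9), (Fay, rd, 9), (Ivy, rd, 9), (Jo, rd, 9), (Rae, rd, 9)}

{(Ada, rd, 9), (Fay, rd, 9), (Ivy, rd, 9), (Jo, rd, 9), (Rae, rd, 9)}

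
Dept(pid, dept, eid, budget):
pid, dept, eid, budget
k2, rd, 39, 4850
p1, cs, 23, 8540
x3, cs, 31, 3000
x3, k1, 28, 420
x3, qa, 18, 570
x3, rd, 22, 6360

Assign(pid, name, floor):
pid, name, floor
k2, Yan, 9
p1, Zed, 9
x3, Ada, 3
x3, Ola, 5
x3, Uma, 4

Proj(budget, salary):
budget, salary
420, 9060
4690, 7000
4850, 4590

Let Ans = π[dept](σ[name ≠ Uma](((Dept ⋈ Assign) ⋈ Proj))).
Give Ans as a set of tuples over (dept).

Joining Dept and Assign on pid yields {(k2, rd, 39, 4850, Yan, 9), (p1, cs, 23, 8540, Zed, 9), (x3, cs, 31, 3000, Ada, 3), (x3, cs, 31, 3000, Ola, 5), (x3, cs, 31, 3000, Uma, 4), (x3, k1, 28, 420, Ada, 3), (x3, k1, 28, 420, Ola, 5), (x3, k1, 28, 420, Uma, 4), (x3, qa, 18, 570, Ada, 3), (x3, qa, 18, 570, Ola, 5), (x3, qa, 18, 570, Uma, 4), (x3, rd, 22, 6360, Ada, 3), (x3, rd, 22, 6360, Ola, 5), (x3, rd, 22, 6360, Uma, 4)}.
Joining (Dept ⋈ Assign) and Proj on budget yields {(k2, rd, 39, 4850, Yan, 9, 4590), (x3, k1, 28, 420, Ada, 3, 9060), (x3, k1, 28, 420, Ola, 5, 9060), (x3, k1, 28, 420, Uma, 4, 9060)}.
Selection name ≠ Uma: {(k2, rd, 39, 4850, Yan, 9, 4590), (x3, k1, 28, 420, Ada, 3, 9060), (x3, k1, 28, 420, Ola, 5, 9060)}
π_{dept} gives {k1, rd} (1 duplicate(s) eliminated).

{k1, rd}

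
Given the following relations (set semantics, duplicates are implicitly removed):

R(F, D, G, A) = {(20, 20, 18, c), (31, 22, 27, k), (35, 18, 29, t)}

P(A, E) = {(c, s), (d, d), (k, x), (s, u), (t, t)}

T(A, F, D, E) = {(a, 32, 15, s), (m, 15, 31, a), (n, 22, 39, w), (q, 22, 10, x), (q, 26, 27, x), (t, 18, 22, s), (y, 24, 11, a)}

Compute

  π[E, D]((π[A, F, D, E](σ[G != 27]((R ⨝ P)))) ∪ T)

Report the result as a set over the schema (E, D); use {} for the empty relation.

{(a, 11), (a, 31), (s, 15), (s, 20), (s, 22), (t, 18), (w, 39), (x, 10), (x, 27)}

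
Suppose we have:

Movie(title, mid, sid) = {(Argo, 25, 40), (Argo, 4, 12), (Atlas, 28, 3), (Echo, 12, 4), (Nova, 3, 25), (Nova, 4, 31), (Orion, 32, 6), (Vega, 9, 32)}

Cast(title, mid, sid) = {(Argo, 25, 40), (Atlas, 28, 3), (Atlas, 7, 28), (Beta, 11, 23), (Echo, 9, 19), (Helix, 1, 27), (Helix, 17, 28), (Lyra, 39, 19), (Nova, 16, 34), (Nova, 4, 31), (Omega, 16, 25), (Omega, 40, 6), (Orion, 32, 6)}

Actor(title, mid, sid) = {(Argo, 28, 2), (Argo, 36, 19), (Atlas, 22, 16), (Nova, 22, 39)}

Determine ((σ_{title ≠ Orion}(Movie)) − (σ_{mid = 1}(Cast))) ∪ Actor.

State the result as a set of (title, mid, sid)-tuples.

Filtering on title ≠ Orion leaves {(Argo, 25, 40), (Argo, 4, 12), (Atlas, 28, 3), (Echo, 12, 4), (Nova, 3, 25), (Nova, 4, 31), (Vega, 9, 32)}.
Filtering on mid = 1 leaves {(Helix, 1, 27)}.
Taking the difference: {(Argo, 25, 40), (Argo, 4, 12), (Atlas, 28, 3), (Echo, 12, 4), (Nova, 3, 25), (Nova, 4, 31), (Vega, 9, 32)}
Taking the union: {(Argo, 25, 40), (Argo, 28, 2), (Argo, 36, 19), (Argo, 4, 12), (Atlas, 22, 16), (Atlas, 28, 3), (Echo, 12, 4), (Nova, 22, 39), (Nova, 3, 25), (Nova, 4, 31), (Vega, 9, 32)}

{(Argo, 25, 40), (Argo, 28, 2), (Argo, 36, 19), (Argo, 4, 12), (Atlas, 22, 16), (Atlas, 28, 3), (Echo, 12, 4), (Nova, 22, 39), (Nova, 3, 25), (Nova, 4, 31), (Vega, 9, 32)}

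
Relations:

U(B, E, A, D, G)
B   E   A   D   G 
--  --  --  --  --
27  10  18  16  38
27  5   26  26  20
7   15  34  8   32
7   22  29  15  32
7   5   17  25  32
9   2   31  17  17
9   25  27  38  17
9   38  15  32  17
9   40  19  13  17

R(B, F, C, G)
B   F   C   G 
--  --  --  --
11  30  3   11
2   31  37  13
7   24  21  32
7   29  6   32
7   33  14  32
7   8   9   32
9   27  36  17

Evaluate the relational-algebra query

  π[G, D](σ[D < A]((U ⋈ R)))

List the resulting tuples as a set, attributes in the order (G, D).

{(17, 13), (17, 17), (32, 15), (32, 8)}

U ⋈ R (natural join on B, G): {(7, 15, 34, 8, 32, 24, 21), (7, 15, 34, 8, 32, 29, 6), (7, 15, 34, 8, 32, 33, 14), (7, 15, 34, 8, 32, 8, 9), (7, 22, 29, 15, 32, 24, 21), (7, 22, 29, 15, 32, 29, 6), (7, 22, 29, 15, 32, 33, 14), (7, 22, 29, 15, 32, 8, 9), (7, 5, 17, 25, 32, 24, 21), (7, 5, 17, 25, 32, 29, 6), (7, 5, 17, 25, 32, 33, 14), (7, 5, 17, 25, 32, 8, 9), (9, 2, 31, 17, 17, 27, 36), (9, 25, 27, 38, 17, 27, 36), (9, 38, 15, 32, 17, 27, 36), (9, 40, 19, 13, 17, 27, 36)}
Apply σ_{D < A}; surviving tuples: {(7, 15, 34, 8, 32, 24, 21), (7, 15, 34, 8, 32, 29, 6), (7, 15, 34, 8, 32, 33, 14), (7, 15, 34, 8, 32, 8, 9), (7, 22, 29, 15, 32, 24, 21), (7, 22, 29, 15, 32, 29, 6), (7, 22, 29, 15, 32, 33, 14), (7, 22, 29, 15, 32, 8, 9), (9, 2, 31, 17, 17, 27, 36), (9, 40, 19, 13, 17, 27, 36)}
Projecting to G, D (6 duplicate(s) eliminated): {(17, 13), (17, 17), (32, 15), (32, 8)}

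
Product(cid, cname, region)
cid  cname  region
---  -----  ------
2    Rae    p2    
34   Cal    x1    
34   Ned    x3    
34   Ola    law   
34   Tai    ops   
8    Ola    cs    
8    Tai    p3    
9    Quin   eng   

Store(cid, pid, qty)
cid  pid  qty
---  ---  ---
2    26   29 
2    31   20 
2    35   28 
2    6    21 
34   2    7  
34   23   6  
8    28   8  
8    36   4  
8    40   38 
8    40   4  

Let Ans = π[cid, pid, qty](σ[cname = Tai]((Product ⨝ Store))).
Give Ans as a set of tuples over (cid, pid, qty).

Product ⋈ Store (natural join on cid): {(2, Rae, p2, 26, 29), (2, Rae, p2, 31, 20), (2, Rae, p2, 35, 28), (2, Rae, p2, 6, 21), (34, Cal, x1, 2, 7), (34, Cal, x1, 23, 6), (34, Ned, x3, 2, 7), (34, Ned, x3, 23, 6), (34, Ola, law, 2, 7), (34, Ola, law, 23, 6), (34, Tai, ops, 2, 7), (34, Tai, ops, 23, 6), (8, Ola, cs, 28, 8), (8, Ola, cs, 36, 4), (8, Ola, cs, 40, 38), (8, Ola, cs, 40, 4), (8, Tai, p3, 28, 8), (8, Tai, p3, 36, 4), (8, Tai, p3, 40, 38), (8, Tai, p3, 40, 4)}
Apply σ_{cname = Tai}; surviving tuples: {(34, Tai, ops, 2, 7), (34, Tai, ops, 23, 6), (8, Tai, p3, 28, 8), (8, Tai, p3, 36, 4), (8, Tai, p3, 40, 38), (8, Tai, p3, 40, 4)}
Projecting to cid, pid, qty: {(34, 2, 7), (34, 23, 6), (8, 28, 8), (8, 36, 4), (8, 40, 38), (8, 40, 4)}

{(34, 2, 7), (34, 23, 6), (8, 28, 8), (8, 36, 4), (8, 40, 38), (8, 40, 4)}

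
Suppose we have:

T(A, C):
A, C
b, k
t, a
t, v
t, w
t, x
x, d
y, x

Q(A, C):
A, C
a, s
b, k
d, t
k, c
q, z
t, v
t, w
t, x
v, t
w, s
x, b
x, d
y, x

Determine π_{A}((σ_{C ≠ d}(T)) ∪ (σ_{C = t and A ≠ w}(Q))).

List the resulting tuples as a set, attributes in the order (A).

Selection C ≠ d: {(b, k), (t, a), (t, v), (t, w), (t, x), (y, x)}
Selection C = t and A ≠ w: {(d, t), (v, t)}
Union: {(b, k), (t, a), (t, v), (t, w), (t, x), (y, x)} with {(d, t), (v, t)} → {(b, k), (d, t), (t, a), (t, v), (t, w), (t, x), (v, t), (y, x)}
Keep only column(s) A (3 duplicate(s) eliminated): {b, d, t, v, y}

{b, d, t, v, y}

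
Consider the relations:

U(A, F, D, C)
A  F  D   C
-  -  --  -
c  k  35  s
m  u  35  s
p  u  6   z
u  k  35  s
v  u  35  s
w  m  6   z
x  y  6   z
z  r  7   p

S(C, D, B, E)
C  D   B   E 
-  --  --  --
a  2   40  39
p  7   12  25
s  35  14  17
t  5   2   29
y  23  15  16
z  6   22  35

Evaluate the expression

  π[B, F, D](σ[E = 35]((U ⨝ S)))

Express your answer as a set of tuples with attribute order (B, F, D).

{(22, m, 6), (22, u, 6), (22, y, 6)}

Natural join on D, C: {(c, k, 35, s, 14, 17), (m, u, 35, s, 14, 17), (p, u, 6, z, 22, 35), (u, k, 35, s, 14, 17), (v, u, 35, s, 14, 17), (w, m, 6, z, 22, 35), (x, y, 6, z, 22, 35), (z, r, 7, p, 12, 25)}
σ[E = 35]: keep tuples satisfying E = 35 → {(p, u, 6, z, 22, 35), (w, m, 6, z, 22, 35), (x, y, 6, z, 22, 35)}
π_{B, F, D} gives {(22, m, 6), (22, u, 6), (22, y, 6)}.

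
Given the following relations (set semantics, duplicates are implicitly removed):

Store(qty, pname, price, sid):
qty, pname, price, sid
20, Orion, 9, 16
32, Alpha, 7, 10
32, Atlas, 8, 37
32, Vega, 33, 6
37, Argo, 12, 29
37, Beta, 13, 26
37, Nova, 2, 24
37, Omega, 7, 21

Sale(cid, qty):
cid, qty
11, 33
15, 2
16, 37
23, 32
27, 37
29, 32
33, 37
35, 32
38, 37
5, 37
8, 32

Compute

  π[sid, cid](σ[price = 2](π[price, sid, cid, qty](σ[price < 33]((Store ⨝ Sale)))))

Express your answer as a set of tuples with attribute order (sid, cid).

{(24, 16), (24, 27), (24, 33), (24, 38), (24, 5)}

Store ⋈ Sale (natural join on qty): {(32, Alpha, 7, 10, 23), (32, Alpha, 7, 10, 29), (32, Alpha, 7, 10, 35), (32, Alpha, 7, 10, 8), (32, Atlas, 8, 37, 23), (32, Atlas, 8, 37, 29), (32, Atlas, 8, 37, 35), (32, Atlas, 8, 37, 8), (32, Vega, 33, 6, 23), (32, Vega, 33, 6, 29), (32, Vega, 33, 6, 35), (32, Vega, 33, 6, 8), (37, Argo, 12, 29, 16), (37, Argo, 12, 29, 27), (37, Argo, 12, 29, 33), (37, Argo, 12, 29, 38), (37, Argo, 12, 29, 5), (37, Beta, 13, 26, 16), (37, Beta, 13, 26, 27), (37, Beta, 13, 26, 33), (37, Beta, 13, 26, 38), (37, Beta, 13, 26, 5), (37, Nova, 2, 24, 16), (37, Nova, 2, 24, 27), (37, Nova, 2, 24, 33), (37, Nova, 2, 24, 38), (37, Nova, 2, 24, 5), (37, Omega, 7, 21, 16), (37, Omega, 7, 21, 27), (37, Omega, 7, 21, 33), (37, Omega, 7, 21, 38), (37, Omega, 7, 21, 5)}
σ[price < 33]: keep tuples satisfying price < 33 → {(32, Alpha, 7, 10, 23), (32, Alpha, 7, 10, 29), (32, Alpha, 7, 10, 35), (32, Alpha, 7, 10, 8), (32, Atlas, 8, 37, 23), (32, Atlas, 8, 37, 29), (32, Atlas, 8, 37, 35), (32, Atlas, 8, 37, 8), (37, Argo, 12, 29, 16), (37, Argo, 12, 29, 27), (37, Argo, 12, 29, 33), (37, Argo, 12, 29, 38), (37, Argo, 12, 29, 5), (37, Beta, 13, 26, 16), (37, Beta, 13, 26, 27), (37, Beta, 13, 26, 33), (37, Beta, 13, 26, 38), (37, Beta, 13, 26, 5), (37, Nova, 2, 24, 16), (37, Nova, 2, 24, 27), (37, Nova, 2, 24, 33), (37, Nova, 2, 24, 38), (37, Nova, 2, 24, 5), (37, Omega, 7, 21, 16), (37, Omega, 7, 21, 27), (37, Omega, 7, 21, 33), (37, Omega, 7, 21, 38), (37, Omega, 7, 21, 5)}
π_{price, sid, cid, qty} gives {(12, 29, 16, 37), (12, 29, 27, 37), (12, 29, 33, 37), (12, 29, 38, 37), (12, 29, 5, 37), (13, 26, 16, 37), (13, 26, 27, 37), (13, 26, 33, 37), (13, 26, 38, 37), (13, 26, 5, 37), (2, 24, 16, 37), (2, 24, 27, 37), (2, 24, 33, 37), (2, 24, 38, 37), (2, 24, 5, 37), (7, 10, 23, 32), (7, 10, 29, 32), (7, 10, 35, 32), (7, 10, 8, 32), (7, 21, 16, 37), (7, 21, 27, 37), (7, 21, 33, 37), (7, 21, 38, 37), (7, 21, 5, 37), (8, 37, 23, 32), (8, 37, 29, 32), (8, 37, 35, 32), (8, 37, 8, 32)}.
σ[price = 2]: keep tuples satisfying price = 2 → {(2, 24, 16, 37), (2, 24, 27, 37), (2, 24, 33, 37), (2, 24, 38, 37), (2, 24, 5, 37)}
π_{sid, cid} gives {(24, 16), (24, 27), (24, 33), (24, 38), (24, 5)}.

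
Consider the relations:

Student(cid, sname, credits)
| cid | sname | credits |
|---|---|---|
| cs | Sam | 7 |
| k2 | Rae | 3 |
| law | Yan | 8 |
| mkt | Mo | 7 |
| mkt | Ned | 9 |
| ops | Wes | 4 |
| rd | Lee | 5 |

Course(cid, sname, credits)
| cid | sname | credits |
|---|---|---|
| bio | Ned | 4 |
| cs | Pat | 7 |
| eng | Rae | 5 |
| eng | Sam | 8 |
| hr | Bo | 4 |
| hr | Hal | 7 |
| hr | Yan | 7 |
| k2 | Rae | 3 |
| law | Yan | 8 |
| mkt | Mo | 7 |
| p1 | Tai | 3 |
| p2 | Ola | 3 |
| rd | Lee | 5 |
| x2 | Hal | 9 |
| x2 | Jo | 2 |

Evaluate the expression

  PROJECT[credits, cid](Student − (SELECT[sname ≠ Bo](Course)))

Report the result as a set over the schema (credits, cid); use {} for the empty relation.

Apply σ_{sname ≠ Bo}; surviving tuples: {(bio, Ned, 4), (cs, Pat, 7), (eng, Rae, 5), (eng, Sam, 8), (hr, Hal, 7), (hr, Yan, 7), (k2, Rae, 3), (law, Yan, 8), (mkt, Mo, 7), (p1, Tai, 3), (p2, Ola, 3), (rd, Lee, 5), (x2, Hal, 9), (x2, Jo, 2)}
Taking the difference: {(cs, Sam, 7), (mkt, Ned, 9), (ops, Wes, 4)}
π_{credits, cid} gives {(4, ops), (7, cs), (9, mkt)}.

{(4, ops), (7, cs), (9, mkt)}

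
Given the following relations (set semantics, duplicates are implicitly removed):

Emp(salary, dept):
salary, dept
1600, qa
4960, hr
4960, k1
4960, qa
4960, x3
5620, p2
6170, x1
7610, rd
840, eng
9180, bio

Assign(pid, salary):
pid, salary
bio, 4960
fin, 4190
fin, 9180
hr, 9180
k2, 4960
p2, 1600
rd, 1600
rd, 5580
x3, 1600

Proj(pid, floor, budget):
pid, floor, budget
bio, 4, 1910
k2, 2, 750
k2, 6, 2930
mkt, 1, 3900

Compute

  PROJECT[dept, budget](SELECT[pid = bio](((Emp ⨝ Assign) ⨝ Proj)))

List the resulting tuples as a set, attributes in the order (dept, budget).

{(hr, 1910), (k1, 1910), (qa, 1910), (x3, 1910)}

Emp ⋈ Assign (natural join on salary): {(1600, qa, p2), (1600, qa, rd), (1600, qa, x3), (4960, hr, bio), (4960, hr, k2), (4960, k1, bio), (4960, k1, k2), (4960, qa, bio), (4960, qa, k2), (4960, x3, bio), (4960, x3, k2), (9180, bio, fin), (9180, bio, hr)}
(Emp ⨝ Assign) ⋈ Proj (natural join on pid): {(4960, hr, bio, 4, 1910), (4960, hr, k2, 2, 750), (4960, hr, k2, 6, 2930), (4960, k1, bio, 4, 1910), (4960, k1, k2, 2, 750), (4960, k1, k2, 6, 2930), (4960, qa, bio, 4, 1910), (4960, qa, k2, 2, 750), (4960, qa, k2, 6, 2930), (4960, x3, bio, 4, 1910), (4960, x3, k2, 2, 750), (4960, x3, k2, 6, 2930)}
Filtering on pid = bio leaves {(4960, hr, bio, 4, 1910), (4960, k1, bio, 4, 1910), (4960, qa, bio, 4, 1910), (4960, x3, bio, 4, 1910)}.
π_{dept, budget} gives {(hr, 1910), (k1, 1910), (qa, 1910), (x3, 1910)}.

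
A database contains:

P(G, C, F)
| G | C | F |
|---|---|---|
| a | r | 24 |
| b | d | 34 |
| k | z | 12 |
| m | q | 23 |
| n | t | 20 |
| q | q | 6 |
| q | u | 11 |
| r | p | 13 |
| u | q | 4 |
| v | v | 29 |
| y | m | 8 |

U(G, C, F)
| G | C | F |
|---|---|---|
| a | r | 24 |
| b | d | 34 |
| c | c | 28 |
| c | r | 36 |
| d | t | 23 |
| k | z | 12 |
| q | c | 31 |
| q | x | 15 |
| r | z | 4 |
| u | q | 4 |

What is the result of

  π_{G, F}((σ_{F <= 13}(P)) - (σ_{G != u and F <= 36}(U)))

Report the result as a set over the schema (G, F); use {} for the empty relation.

{(q, 11), (q, 6), (r, 13), (u, 4), (y, 8)}

Filtering on F <= 13 leaves {(k, z, 12), (q, q, 6), (q, u, 11), (r, p, 13), (u, q, 4), (y, m, 8)}.
Filtering on G != u and F <= 36 leaves {(a, r, 24), (b, d, 34), (c, c, 28), (c, r, 36), (d, t, 23), (k, z, 12), (q, c, 31), (q, x, 15), (r, z, 4)}.
Difference: {(k, z, 12), (q, q, 6), (q, u, 11), (r, p, 13), (u, q, 4), (y, m, 8)} with {(a, r, 24), (b, d, 34), (c, c, 28), (c, r, 36), (d, t, 23), (k, z, 12), (q, c, 31), (q, x, 15), (r, z, 4)} → {(q, q, 6), (q, u, 11), (r, p, 13), (u, q, 4), (y, m, 8)}
π_{G, F} gives {(q, 11), (q, 6), (r, 13), (u, 4), (y, 8)}.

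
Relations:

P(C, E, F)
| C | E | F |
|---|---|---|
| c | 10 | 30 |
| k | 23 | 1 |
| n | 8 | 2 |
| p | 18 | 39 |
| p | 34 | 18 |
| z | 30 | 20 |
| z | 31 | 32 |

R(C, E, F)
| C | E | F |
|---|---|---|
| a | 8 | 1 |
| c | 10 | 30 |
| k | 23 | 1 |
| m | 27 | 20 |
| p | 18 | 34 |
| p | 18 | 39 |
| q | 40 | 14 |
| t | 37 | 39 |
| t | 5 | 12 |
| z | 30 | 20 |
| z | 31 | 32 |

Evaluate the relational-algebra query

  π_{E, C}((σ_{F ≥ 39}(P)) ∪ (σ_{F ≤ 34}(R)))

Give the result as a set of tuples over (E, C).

Apply σ_{F ≥ 39}; surviving tuples: {(p, 18, 39)}
Apply σ_{F ≤ 34}; surviving tuples: {(a, 8, 1), (c, 10, 30), (k, 23, 1), (m, 27, 20), (p, 18, 34), (q, 40, 14), (t, 5, 12), (z, 30, 20), (z, 31, 32)}
Set union of the two operands is {(a, 8, 1), (c, 10, 30), (k, 23, 1), (m, 27, 20), (p, 18, 34), (p, 18, 39), (q, 40, 14), (t, 5, 12), (z, 30, 20), (z, 31, 32)}.
Projecting to E, C (1 duplicate(s) eliminated): {(10, c), (18, p), (23, k), (27, m), (30, z), (31, z), (40, q), (5, t), (8, a)}

{(10, c), (18, p), (23, k), (27, m), (30, z), (31, z), (40, q), (5, t), (8, a)}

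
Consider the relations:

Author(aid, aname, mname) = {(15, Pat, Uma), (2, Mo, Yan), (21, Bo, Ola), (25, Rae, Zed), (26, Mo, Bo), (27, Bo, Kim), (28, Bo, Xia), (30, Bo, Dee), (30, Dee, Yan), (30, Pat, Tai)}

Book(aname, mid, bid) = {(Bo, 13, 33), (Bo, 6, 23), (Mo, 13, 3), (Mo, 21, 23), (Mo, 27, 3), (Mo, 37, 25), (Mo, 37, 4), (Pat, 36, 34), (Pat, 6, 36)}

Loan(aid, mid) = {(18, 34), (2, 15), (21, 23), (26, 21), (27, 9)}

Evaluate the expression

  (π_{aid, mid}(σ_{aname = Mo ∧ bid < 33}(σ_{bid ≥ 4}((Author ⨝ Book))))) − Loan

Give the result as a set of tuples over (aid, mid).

{(2, 21), (2, 37), (26, 37)}

Joining Author and Book on aname yields {(15, Pat, Uma, 36, 34), (15, Pat, Uma, 6, 36), (2, Mo, Yan, 13, 3), (2, Mo, Yan, 21, 23), (2, Mo, Yan, 27, 3), (2, Mo, Yan, 37, 25), (2, Mo, Yan, 37, 4), (21, Bo, Ola, 13, 33), (21, Bo, Ola, 6, 23), (26, Mo, Bo, 13, 3), (26, Mo, Bo, 21, 23), (26, Mo, Bo, 27, 3), (26, Mo, Bo, 37, 25), (26, Mo, Bo, 37, 4), (27, Bo, Kim, 13, 33), (27, Bo, Kim, 6, 23), (28, Bo, Xia, 13, 33), (28, Bo, Xia, 6, 23), (30, Bo, Dee, 13, 33), (30, Bo, Dee, 6, 23), (30, Pat, Tai, 36, 34), (30, Pat, Tai, 6, 36)}.
Selection bid ≥ 4: {(15, Pat, Uma, 36, 34), (15, Pat, Uma, 6, 36), (2, Mo, Yan, 21, 23), (2, Mo, Yan, 37, 25), (2, Mo, Yan, 37, 4), (21, Bo, Ola, 13, 33), (21, Bo, Ola, 6, 23), (26, Mo, Bo, 21, 23), (26, Mo, Bo, 37, 25), (26, Mo, Bo, 37, 4), (27, Bo, Kim, 13, 33), (27, Bo, Kim, 6, 23), (28, Bo, Xia, 13, 33), (28, Bo, Xia, 6, 23), (30, Bo, Dee, 13, 33), (30, Bo, Dee, 6, 23), (30, Pat, Tai, 36, 34), (30, Pat, Tai, 6, 36)}
Selection aname = Mo ∧ bid < 33: {(2, Mo, Yan, 21, 23), (2, Mo, Yan, 37, 25), (2, Mo, Yan, 37, 4), (26, Mo, Bo, 21, 23), (26, Mo, Bo, 37, 25), (26, Mo, Bo, 37, 4)}
Keep only column(s) aid, mid (2 duplicate(s) eliminated): {(2, 21), (2, 37), (26, 21), (26, 37)}
Taking the difference: {(2, 21), (2, 37), (26, 37)}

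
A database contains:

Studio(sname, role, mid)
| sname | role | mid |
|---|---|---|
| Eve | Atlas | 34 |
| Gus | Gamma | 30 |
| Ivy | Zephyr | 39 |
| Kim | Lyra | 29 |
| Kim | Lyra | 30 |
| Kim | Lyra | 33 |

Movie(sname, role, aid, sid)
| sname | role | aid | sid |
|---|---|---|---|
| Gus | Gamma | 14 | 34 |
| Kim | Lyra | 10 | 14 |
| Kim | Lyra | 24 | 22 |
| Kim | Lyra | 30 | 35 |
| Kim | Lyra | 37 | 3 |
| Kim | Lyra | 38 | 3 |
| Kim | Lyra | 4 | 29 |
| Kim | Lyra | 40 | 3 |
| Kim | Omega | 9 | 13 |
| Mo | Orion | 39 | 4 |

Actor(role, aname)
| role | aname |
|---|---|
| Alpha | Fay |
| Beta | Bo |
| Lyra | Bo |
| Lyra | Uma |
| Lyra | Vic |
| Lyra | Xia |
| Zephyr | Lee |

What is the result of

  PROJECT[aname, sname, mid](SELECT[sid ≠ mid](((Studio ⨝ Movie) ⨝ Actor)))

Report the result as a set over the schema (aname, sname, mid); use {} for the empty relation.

{(Bo, Kim, 29), (Bo, Kim, 30), (Bo, Kim, 33), (Uma, Kim, 29), (Uma, Kim, 30), (Uma, Kim, 33), (Vic, Kim, 29), (Vic, Kim, 30), (Vic, Kim, 33), (Xia, Kim, 29), (Xia, Kim, 30), (Xia, Kim, 33)}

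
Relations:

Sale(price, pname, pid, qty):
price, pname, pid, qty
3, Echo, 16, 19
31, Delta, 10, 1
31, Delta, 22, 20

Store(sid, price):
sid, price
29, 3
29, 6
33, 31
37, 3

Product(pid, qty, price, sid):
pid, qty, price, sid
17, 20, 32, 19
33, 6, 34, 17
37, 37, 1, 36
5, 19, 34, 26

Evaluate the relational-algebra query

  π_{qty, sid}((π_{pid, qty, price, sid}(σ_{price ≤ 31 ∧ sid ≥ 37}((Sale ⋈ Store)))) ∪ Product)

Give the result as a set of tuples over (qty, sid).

{(19, 26), (19, 37), (20, 19), (37, 36), (6, 17)}

Sale ⋈ Store (natural join on price): {(3, Echo, 16, 19, 29), (3, Echo, 16, 19, 37), (31, Delta, 10, 1, 33), (31, Delta, 22, 20, 33)}
σ[price ≤ 31 ∧ sid ≥ 37]: keep tuples satisfying price ≤ 31 ∧ sid ≥ 37 → {(3, Echo, 16, 19, 37)}
Projecting to pid, qty, price, sid: {(16, 19, 3, 37)}
Taking the union: {(16, 19, 3, 37), (17, 20, 32, 19), (33, 6, 34, 17), (37, 37, 1, 36), (5, 19, 34, 26)}
Projecting to qty, sid: {(19, 26), (19, 37), (20, 19), (37, 36), (6, 17)}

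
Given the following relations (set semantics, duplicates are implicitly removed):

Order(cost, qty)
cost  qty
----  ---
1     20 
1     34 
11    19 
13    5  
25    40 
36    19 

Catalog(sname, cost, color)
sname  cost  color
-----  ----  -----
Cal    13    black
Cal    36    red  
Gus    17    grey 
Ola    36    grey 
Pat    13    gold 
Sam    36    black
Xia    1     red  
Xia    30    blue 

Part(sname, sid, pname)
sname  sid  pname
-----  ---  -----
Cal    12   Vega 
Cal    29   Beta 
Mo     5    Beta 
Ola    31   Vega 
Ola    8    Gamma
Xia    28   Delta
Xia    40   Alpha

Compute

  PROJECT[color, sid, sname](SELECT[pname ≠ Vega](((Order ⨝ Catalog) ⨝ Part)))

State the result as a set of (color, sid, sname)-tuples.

{(black, 29, Cal), (grey, 8, Ola), (red, 28, Xia), (red, 29, Cal), (red, 40, Xia)}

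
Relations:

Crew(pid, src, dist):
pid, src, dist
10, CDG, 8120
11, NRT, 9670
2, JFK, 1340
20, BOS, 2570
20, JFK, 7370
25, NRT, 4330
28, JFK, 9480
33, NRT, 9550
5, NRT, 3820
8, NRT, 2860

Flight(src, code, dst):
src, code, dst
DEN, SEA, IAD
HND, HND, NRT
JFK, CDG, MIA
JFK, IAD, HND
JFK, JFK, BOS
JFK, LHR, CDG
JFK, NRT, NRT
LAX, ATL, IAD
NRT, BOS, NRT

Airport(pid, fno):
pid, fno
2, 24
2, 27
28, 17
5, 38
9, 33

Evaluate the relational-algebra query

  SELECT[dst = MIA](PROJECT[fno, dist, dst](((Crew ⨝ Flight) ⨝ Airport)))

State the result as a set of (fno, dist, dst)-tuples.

{(17, 9480, MIA), (24, 1340, MIA), (27, 1340, MIA)}

Crew ⋈ Flight (natural join on src): {(11, NRT, 9670, BOS, NRT), (2, JFK, 1340, CDG, MIA), (2, JFK, 1340, IAD, HND), (2, JFK, 1340, JFK, BOS), (2, JFK, 1340, LHR, CDG), (2, JFK, 1340, NRT, NRT), (20, JFK, 7370, CDG, MIA), (20, JFK, 7370, IAD, HND), (20, JFK, 7370, JFK, BOS), (20, JFK, 7370, LHR, CDG), (20, JFK, 7370, NRT, NRT), (25, NRT, 4330, BOS, NRT), (28, JFK, 9480, CDG, MIA), (28, JFK, 9480, IAD, HND), (28, JFK, 9480, JFK, BOS), (28, JFK, 9480, LHR, CDG), (28, JFK, 9480, NRT, NRT), (33, NRT, 9550, BOS, NRT), (5, NRT, 3820, BOS, NRT), (8, NRT, 2860, BOS, NRT)}
(Crew ⨝ Flight) ⋈ Airport (natural join on pid): {(2, JFK, 1340, CDG, MIA, 24), (2, JFK, 1340, CDG, MIA, 27), (2, JFK, 1340, IAD, HND, 24), (2, JFK, 1340, IAD, HND, 27), (2, JFK, 1340, JFK, BOS, 24), (2, JFK, 1340, JFK, BOS, 27), (2, JFK, 1340, LHR, CDG, 24), (2, JFK, 1340, LHR, CDG, 27), (2, JFK, 1340, NRT, NRT, 24), (2, JFK, 1340, NRT, NRT, 27), (28, JFK, 9480, CDG, MIA, 17), (28, JFK, 9480, IAD, HND, 17), (28, JFK, 9480, JFK, BOS, 17), (28, JFK, 9480, LHR, CDG, 17), (28, JFK, 9480, NRT, NRT, 17), (5, NRT, 3820, BOS, NRT, 38)}
π_{fno, dist, dst} gives {(17, 9480, BOS), (17, 9480, CDG), (17, 9480, HND), (17, 9480, MIA), (17, 9480, NRT), (24, 1340, BOS), (24, 1340, CDG), (24, 1340, HND), (24, 1340, MIA), (24, 1340, NRT), (27, 1340, BOS), (27, 1340, CDG), (27, 1340, HND), (27, 1340, MIA), (27, 1340, NRT), (38, 3820, NRT)}.
Filtering on dst = MIA leaves {(17, 9480, MIA), (24, 1340, MIA), (27, 1340, MIA)}.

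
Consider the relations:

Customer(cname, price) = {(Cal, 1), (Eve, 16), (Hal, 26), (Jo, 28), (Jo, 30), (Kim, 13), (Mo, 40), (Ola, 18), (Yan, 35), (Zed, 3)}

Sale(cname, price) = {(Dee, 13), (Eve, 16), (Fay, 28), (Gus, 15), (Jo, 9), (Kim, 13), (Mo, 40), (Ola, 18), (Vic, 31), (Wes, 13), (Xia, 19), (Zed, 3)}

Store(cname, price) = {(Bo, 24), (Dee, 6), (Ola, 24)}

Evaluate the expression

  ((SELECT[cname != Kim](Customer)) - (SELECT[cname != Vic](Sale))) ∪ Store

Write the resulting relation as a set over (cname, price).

Filtering on cname != Kim leaves {(Cal, 1), (Eve, 16), (Hal, 26), (Jo, 28), (Jo, 30), (Mo, 40), (Ola, 18), (Yan, 35), (Zed, 3)}.
Filtering on cname != Vic leaves {(Dee, 13), (Eve, 16), (Fay, 28), (Gus, 15), (Jo, 9), (Kim, 13), (Mo, 40), (Ola, 18), (Wes, 13), (Xia, 19), (Zed, 3)}.
Difference: {(Cal, 1), (Eve, 16), (Hal, 26), (Jo, 28), (Jo, 30), (Mo, 40), (Ola, 18), (Yan, 35), (Zed, 3)} with {(Dee, 13), (Eve, 16), (Fay, 28), (Gus, 15), (Jo, 9), (Kim, 13), (Mo, 40), (Ola, 18), (Wes, 13), (Xia, 19), (Zed, 3)} → {(Cal, 1), (Hal, 26), (Jo, 28), (Jo, 30), (Yan, 35)}
Union: {(Cal, 1), (Hal, 26), (Jo, 28), (Jo, 30), (Yan, 35)} with {(Bo, 24), (Dee, 6), (Ola, 24)} → {(Bo, 24), (Cal, 1), (Dee, 6), (Hal, 26), (Jo, 28), (Jo, 30), (Ola, 24), (Yan, 35)}

{(Bo, 24), (Cal, 1), (Dee, 6), (Hal, 26), (Jo, 28), (Jo, 30), (Ola, 24), (Yan, 35)}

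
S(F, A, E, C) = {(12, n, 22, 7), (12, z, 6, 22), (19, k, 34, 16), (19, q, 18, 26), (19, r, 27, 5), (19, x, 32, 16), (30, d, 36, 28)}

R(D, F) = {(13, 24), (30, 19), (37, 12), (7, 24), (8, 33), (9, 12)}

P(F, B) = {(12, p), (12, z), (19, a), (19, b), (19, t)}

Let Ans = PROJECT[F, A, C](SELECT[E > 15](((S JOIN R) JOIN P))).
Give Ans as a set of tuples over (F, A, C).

{(12, n, 7), (19, k, 16), (19, q, 26), (19, r, 5), (19, x, 16)}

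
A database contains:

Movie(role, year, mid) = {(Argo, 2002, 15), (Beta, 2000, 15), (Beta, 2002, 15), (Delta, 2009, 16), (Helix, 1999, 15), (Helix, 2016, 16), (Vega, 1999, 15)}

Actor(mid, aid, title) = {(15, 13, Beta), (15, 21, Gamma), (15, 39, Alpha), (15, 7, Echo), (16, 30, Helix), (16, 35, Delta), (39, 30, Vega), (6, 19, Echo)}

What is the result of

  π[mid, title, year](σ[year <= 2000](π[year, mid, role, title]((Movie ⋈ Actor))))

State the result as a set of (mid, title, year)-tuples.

{(15, Alpha, 1999), (15, Alpha, 2000), (15, Beta, 1999), (15, Beta, 2000), (15, Echo, 1999), (15, Echo, 2000), (15, Gamma, 1999), (15, Gamma, 2000)}

Movie ⋈ Actor (natural join on mid): {(Argo, 2002, 15, 13, Beta), (Argo, 2002, 15, 21, Gamma), (Argo, 2002, 15, 39, Alpha), (Argo, 2002, 15, 7, Echo), (Beta, 2000, 15, 13, Beta), (Beta, 2000, 15, 21, Gamma), (Beta, 2000, 15, 39, Alpha), (Beta, 2000, 15, 7, Echo), (Beta, 2002, 15, 13, Beta), (Beta, 2002, 15, 21, Gamma), (Beta, 2002, 15, 39, Alpha), (Beta, 2002, 15, 7, Echo), (Delta, 2009, 16, 30, Helix), (Delta, 2009, 16, 35, Delta), (Helix, 1999, 15, 13, Beta), (Helix, 1999, 15, 21, Gamma), (Helix, 1999, 15, 39, Alpha), (Helix, 1999, 15, 7, Echo), (Helix, 2016, 16, 30, Helix), (Helix, 2016, 16, 35, Delta), (Vega, 1999, 15, 13, Beta), (Vega, 1999, 15, 21, Gamma), (Vega, 1999, 15, 39, Alpha), (Vega, 1999, 15, 7, Echo)}
Keep only column(s) year, mid, role, title: {(1999, 15, Helix, Alpha), (1999, 15, Helix, Beta), (1999, 15, Helix, Echo), (1999, 15, Helix, Gamma), (1999, 15, Vega, Alpha), (1999, 15, Vega, Beta), (1999, 15, Vega, Echo), (1999, 15, Vega, Gamma), (2000, 15, Beta, Alpha), (2000, 15, Beta, Beta), (2000, 15, Beta, Echo), (2000, 15, Beta, Gamma), (2002, 15, Argo, Alpha), (2002, 15, Argo, Beta), (2002, 15, Argo, Echo), (2002, 15, Argo, Gamma), (2002, 15, Beta, Alpha), (2002, 15, Beta, Beta), (2002, 15, Beta, Echo), (2002, 15, Beta, Gamma), (2009, 16, Delta, Delta), (2009, 16, Delta, Helix), (2016, 16, Helix, Delta), (2016, 16, Helix, Helix)}
Apply σ_{year <= 2000}; surviving tuples: {(1999, 15, Helix, Alpha), (1999, 15, Helix, Beta), (1999, 15, Helix, Echo), (1999, 15, Helix, Gamma), (1999, 15, Vega, Alpha), (1999, 15, Vega, Beta), (1999, 15, Vega, Echo), (1999, 15, Vega, Gamma), (2000, 15, Beta, Alpha), (2000, 15, Beta, Beta), (2000, 15, Beta, Echo), (2000, 15, Beta, Gamma)}
Keep only column(s) mid, title, year (4 duplicate(s) eliminated): {(15, Alpha, 1999), (15, Alpha, 2000), (15, Beta, 1999), (15, Beta, 2000), (15, Echo, 1999), (15, Echo, 2000), (15, Gamma, 1999), (15, Gamma, 2000)}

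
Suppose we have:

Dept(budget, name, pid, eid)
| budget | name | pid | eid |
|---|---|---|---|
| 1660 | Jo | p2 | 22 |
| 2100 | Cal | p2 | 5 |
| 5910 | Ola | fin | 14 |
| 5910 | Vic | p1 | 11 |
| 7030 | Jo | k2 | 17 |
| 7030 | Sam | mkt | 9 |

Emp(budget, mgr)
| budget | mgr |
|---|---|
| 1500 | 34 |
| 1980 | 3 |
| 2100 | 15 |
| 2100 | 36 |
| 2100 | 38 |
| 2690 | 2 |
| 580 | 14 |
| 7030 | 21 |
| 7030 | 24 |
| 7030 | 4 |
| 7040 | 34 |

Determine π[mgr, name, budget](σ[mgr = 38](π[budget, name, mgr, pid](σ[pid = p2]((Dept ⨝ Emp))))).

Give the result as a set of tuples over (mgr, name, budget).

Natural join on budget: {(2100, Cal, p2, 5, 15), (2100, Cal, p2, 5, 36), (2100, Cal, p2, 5, 38), (7030, Jo, k2, 17, 21), (7030, Jo, k2, 17, 24), (7030, Jo, k2, 17, 4), (7030, Sam, mkt, 9, 21), (7030, Sam, mkt, 9, 24), (7030, Sam, mkt, 9, 4)}
σ[pid = p2]: keep tuples satisfying pid = p2 → {(2100, Cal, p2, 5, 15), (2100, Cal, p2, 5, 36), (2100, Cal, p2, 5, 38)}
π[budget, name, mgr, pid]: project onto (budget, name, mgr, pid) → {(2100, Cal, 15, p2), (2100, Cal, 36, p2), (2100, Cal, 38, p2)}
σ[mgr = 38]: keep tuples satisfying mgr = 38 → {(2100, Cal, 38, p2)}
π[mgr, name, budget]: project onto (mgr, name, budget) → {(38, Cal, 2100)}

{(38, Cal, 2100)}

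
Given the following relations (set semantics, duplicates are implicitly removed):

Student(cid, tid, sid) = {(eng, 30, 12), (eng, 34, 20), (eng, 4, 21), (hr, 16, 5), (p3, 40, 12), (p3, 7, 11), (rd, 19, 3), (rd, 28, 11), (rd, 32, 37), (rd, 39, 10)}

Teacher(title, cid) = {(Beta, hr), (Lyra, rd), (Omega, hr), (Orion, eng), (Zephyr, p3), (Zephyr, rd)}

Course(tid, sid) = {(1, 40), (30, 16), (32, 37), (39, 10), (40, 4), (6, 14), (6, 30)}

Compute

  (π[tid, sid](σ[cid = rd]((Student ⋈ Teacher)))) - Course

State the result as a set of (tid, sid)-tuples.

{(19, 3), (28, 11)}

Joining Student and Teacher on cid yields {(eng, 30, 12, Orion), (eng, 34, 20, Orion), (eng, 4, 21, Orion), (hr, 16, 5, Beta), (hr, 16, 5, Omega), (p3, 40, 12, Zephyr), (p3, 7, 11, Zephyr), (rd, 19, 3, Lyra), (rd, 19, 3, Zephyr), (rd, 28, 11, Lyra), (rd, 28, 11, Zephyr), (rd, 32, 37, Lyra), (rd, 32, 37, Zephyr), (rd, 39, 10, Lyra), (rd, 39, 10, Zephyr)}.
Selection cid = rd: {(rd, 19, 3, Lyra), (rd, 19, 3, Zephyr), (rd, 28, 11, Lyra), (rd, 28, 11, Zephyr), (rd, 32, 37, Lyra), (rd, 32, 37, Zephyr), (rd, 39, 10, Lyra), (rd, 39, 10, Zephyr)}
π[tid, sid]: project onto (tid, sid) (4 duplicate(s) eliminated) → {(19, 3), (28, 11), (32, 37), (39, 10)}
Taking the difference: {(19, 3), (28, 11)}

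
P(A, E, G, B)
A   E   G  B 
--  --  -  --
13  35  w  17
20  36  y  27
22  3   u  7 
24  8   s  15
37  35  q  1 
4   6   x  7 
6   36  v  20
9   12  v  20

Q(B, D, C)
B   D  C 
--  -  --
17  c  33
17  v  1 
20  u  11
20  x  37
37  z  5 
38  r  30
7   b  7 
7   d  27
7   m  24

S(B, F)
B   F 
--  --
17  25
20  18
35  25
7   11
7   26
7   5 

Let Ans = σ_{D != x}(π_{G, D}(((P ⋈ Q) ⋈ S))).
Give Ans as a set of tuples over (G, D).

Natural join on B: {(13, 35, w, 17, c, 33), (13, 35, w, 17, v, 1), (22, 3, u, 7, b, 7), (22, 3, u, 7, d, 27), (22, 3, u, 7, m, 24), (4, 6, x, 7, b, 7), (4, 6, x, 7, d, 27), (4, 6, x, 7, m, 24), (6, 36, v, 20, u, 11), (6, 36, v, 20, x, 37), (9, 12, v, 20, u, 11), (9, 12, v, 20, x, 37)}
Natural join on B: {(13, 35, w, 17, c, 33, 25), (13, 35, w, 17, v, 1, 25), (22, 3, u, 7, b, 7, 11), (22, 3, u, 7, b, 7, 26), (22, 3, u, 7, b, 7, 5), (22, 3, u, 7, d, 27, 11), (22, 3, u, 7, d, 27, 26), (22, 3, u, 7, d, 27, 5), (22, 3, u, 7, m, 24, 11), (22, 3, u, 7, m, 24, 26), (22, 3, u, 7, m, 24, 5), (4, 6, x, 7, b, 7, 11), (4, 6, x, 7, b, 7, 26), (4, 6, x, 7, b, 7, 5), (4, 6, x, 7, d, 27, 11), (4, 6, x, 7, d, 27, 26), (4, 6, x, 7, d, 27, 5), (4, 6, x, 7, m, 24, 11), (4, 6, x, 7, m, 24, 26), (4, 6, x, 7, m, 24, 5), (6, 36, v, 20, u, 11, 18), (6, 36, v, 20, x, 37, 18), (9, 12, v, 20, u, 11, 18), (9, 12, v, 20, x, 37, 18)}
π_{G, D} gives {(u, b), (u, d), (u, m), (v, u), (v, x), (w, c), (w, v), (x, b), (x, d), (x, m)} (14 duplicate(s) eliminated).
Selection D != x: {(u, b), (u, d), (u, m), (v, u), (w, c), (w, v), (x, b), (x, d), (x, m)}

{(u, b), (u, d), (u, m), (v, u), (w, c), (w, v), (x, b), (x, d), (x, m)}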